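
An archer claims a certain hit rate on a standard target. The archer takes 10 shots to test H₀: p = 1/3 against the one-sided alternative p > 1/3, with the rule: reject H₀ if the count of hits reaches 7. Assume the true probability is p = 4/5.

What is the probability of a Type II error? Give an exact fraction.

Under the alternative p = 4/5, Y ~ Binomial(10, 4/5); β is the probability the test does not reject, P(Y < 7).
Summing C(10,j)·(4/5)^j·(1/5)^{10-j} for j = 0..6 gives 1180409/9765625.

1180409/9765625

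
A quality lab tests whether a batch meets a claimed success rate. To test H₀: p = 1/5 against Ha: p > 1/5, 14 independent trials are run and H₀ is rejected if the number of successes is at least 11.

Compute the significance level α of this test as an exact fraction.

α = P(reject H₀ | H₀ true) = P(Y ≥ 11 | p = 1/5), with Y ~ Binomial(14, 1/5).
Summing C(14,j)(1/5)^j(4/5)^{14−j} for j = 11,…,14 gives 24809/6103515625.

24809/6103515625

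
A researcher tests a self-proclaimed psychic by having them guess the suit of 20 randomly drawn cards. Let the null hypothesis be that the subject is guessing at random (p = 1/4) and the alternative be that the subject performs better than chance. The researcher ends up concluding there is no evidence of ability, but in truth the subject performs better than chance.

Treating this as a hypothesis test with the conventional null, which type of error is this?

'Concluding there is no evidence of ability' corresponds to failing to reject H₀.
H₀ was not rejected but H₀ is false — a Type II error (false negative).

Type II error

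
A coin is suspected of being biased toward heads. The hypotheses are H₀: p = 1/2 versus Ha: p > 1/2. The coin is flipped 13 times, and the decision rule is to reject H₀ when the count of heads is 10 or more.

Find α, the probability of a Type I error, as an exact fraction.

Under H₀, X ~ Binomial(13, 1/2), and α = P(X ≥ 10).
Summing the upper tail: (286 + 78 + 13 + 1) / 2^13 = 378/8192 = 189/4096.

189/4096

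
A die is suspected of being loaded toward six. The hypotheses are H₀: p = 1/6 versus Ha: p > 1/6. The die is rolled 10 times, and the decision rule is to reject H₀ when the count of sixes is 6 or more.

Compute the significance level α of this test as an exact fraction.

Under H₀, X ~ Binomial(10, 1/6), and α = P(X ≥ 6).
Summing C(10,j)(1/6)^j(5/6)^{10−j} for j = 6,…,10 gives 24571/10077696.

24571/10077696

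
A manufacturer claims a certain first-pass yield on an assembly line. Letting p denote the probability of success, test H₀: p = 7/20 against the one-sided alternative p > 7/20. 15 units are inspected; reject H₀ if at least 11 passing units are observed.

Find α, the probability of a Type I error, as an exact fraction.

92780127412372743/32768000000000000000

The Type I error probability is α = P(X ≥ 11) computed under H₀, where X ~ Binomial(15, 7/20).
Summing C(15,j)(7/20)^j(13/20)^{15−j} for j = 11,…,15 gives 92780127412372743/32768000000000000000.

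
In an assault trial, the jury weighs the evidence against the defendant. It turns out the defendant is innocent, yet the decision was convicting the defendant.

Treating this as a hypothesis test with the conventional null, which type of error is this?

Type I error

The null hypothesis here is that the defendant is innocent.
'Convicting the defendant' corresponds to rejecting H₀.
H₀ was rejected but H₀ is true — a Type I error (false positive).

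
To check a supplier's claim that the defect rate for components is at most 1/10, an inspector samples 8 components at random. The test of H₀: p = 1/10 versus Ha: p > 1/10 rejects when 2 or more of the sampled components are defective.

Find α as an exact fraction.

18689527/100000000

α = P(reject H₀ | H₀ true) = P(X ≥ 2 | p = 1/10), X ~ Binomial(8, 1/10).
Computing the lower-tail complement: 1 − 81310473/100000000 = 18689527/100000000.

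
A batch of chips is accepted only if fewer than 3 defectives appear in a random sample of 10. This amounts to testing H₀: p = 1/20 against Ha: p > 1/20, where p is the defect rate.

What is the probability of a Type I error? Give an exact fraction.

Under H₀, Y ~ Binomial(10, 1/20); the Type I error rate is P(Y ≥ 3).
Via the complement, α = 1 − Σ_{j=0}^{2} C(10,j)(1/20)^j(19/20)^{10-j} = 29449106891/2560000000000.

29449106891/2560000000000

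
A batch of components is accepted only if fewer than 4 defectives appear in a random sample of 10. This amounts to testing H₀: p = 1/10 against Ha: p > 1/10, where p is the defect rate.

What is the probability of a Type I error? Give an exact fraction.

7996999/625000000

The significance level is the probability, assuming p = 1/10, of seeing 4 or more defectives in 10 draws.
Computing the lower-tail complement: 1 − 617003001/625000000 = 7996999/625000000.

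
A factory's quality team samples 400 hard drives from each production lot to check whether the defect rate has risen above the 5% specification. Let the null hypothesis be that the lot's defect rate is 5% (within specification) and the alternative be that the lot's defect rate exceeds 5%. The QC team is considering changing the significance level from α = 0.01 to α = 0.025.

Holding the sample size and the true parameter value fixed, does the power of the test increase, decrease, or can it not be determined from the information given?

A larger α widens the rejection region, so when the alternative is true more outcomes lead to rejection — failing to reject becomes less likely.
Since power = 1 − β and β decreases, power increases.

It increases.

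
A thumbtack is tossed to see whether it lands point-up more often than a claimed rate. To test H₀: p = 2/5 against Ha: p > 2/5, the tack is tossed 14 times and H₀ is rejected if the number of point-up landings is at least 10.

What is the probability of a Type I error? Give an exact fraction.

The Type I error probability is α = P(K ≥ 10) computed under H₀, where K ~ Binomial(14, 2/5).
Summing C(14,j)(2/5)^j(3/5)^{14−j} for j = 10,…,14 gives 21373952/1220703125.

21373952/1220703125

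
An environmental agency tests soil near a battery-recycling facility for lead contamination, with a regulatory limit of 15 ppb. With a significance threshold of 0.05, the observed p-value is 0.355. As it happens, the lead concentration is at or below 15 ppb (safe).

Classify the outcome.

No error (correct decision).

The conventional null hypothesis is that the lead concentration is at or below 15 ppb (safe).
Since p = 0.355 ≥ α = 0.05, H₀ is not rejected.
H₀ is true (actually the lead concentration is at or below 15 ppb (safe)).
The decision matches the true state — no error.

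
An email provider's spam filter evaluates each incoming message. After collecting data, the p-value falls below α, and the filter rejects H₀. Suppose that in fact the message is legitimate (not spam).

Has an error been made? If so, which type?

Type I error

The conventional null hypothesis here is that the message is legitimate (not spam).
H₀ was rejected, but H₀ is actually true.
Rejecting a true null hypothesis is a Type I error (false positive).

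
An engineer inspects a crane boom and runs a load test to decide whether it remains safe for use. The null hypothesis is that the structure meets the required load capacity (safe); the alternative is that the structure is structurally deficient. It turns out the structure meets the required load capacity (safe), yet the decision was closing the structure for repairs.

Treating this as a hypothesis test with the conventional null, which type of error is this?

'Closing the structure for repairs' corresponds to rejecting H₀.
H₀ was rejected but H₀ is true — a Type I error (false positive).

Type I error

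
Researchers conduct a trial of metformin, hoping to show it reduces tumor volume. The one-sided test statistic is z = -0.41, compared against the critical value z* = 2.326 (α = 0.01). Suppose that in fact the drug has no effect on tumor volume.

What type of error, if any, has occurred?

The conventional null hypothesis is that the drug has no effect on tumor volume.
Since z = -0.41 ≤ z* = 2.326, H₀ is not rejected.
H₀ is true (actually the drug has no effect on tumor volume).
The decision matches the true state — no error.

Neither — the decision is correct.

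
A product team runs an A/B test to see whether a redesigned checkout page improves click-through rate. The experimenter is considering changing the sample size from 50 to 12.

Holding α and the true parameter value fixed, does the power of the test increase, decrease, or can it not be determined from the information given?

Reducing n widens both sampling distributions, so the test has less ability to distinguish Ha from H₀.
Since power = 1 − β and β increases, power decreases.

It decreases.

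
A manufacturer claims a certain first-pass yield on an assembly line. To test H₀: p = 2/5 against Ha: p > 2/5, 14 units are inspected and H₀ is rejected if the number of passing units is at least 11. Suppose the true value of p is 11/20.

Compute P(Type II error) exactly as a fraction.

767413934602409223/819200000000000000

A Type II error is failing to reject when Ha holds: with p = 11/20, β = P(Y ≤ 10).
Summing C(14,j)·(11/20)^j·(9/20)^{14-j} for j = 0..10 gives 767413934602409223/819200000000000000.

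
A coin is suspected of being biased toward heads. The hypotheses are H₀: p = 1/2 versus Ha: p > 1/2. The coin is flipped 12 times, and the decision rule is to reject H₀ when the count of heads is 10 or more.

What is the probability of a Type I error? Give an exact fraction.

79/4096

α = P(reject H₀ | H₀ true) = P(K ≥ 10 | p = 1/2), with K ~ Binomial(12, 1/2).
That's C(12,10) + C(12,11) + C(12,12) over 2^12, i.e. (66 + 12 + 1)/4096 = 79/4096.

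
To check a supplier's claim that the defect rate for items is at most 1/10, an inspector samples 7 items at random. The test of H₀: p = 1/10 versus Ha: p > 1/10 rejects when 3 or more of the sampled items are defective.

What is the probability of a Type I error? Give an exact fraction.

51383/2000000

The significance level is the probability, assuming p = 1/10, of seeing 3 or more defectives in 7 draws.
Computing the lower-tail complement: 1 − 1948617/2000000 = 51383/2000000.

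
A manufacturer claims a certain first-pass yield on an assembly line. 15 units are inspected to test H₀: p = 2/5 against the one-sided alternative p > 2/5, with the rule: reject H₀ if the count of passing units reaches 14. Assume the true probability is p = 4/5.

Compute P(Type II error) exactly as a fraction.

Under the alternative p = 4/5, X ~ Binomial(15, 4/5); β is the probability the test does not reject, P(X < 14).
Summing C(15,j)·(4/5)^j·(1/5)^{15-j} for j = 0..13 gives 25417304461/30517578125.

25417304461/30517578125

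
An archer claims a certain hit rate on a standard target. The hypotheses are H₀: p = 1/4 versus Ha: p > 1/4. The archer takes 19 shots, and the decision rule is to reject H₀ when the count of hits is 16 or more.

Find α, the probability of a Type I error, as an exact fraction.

1735/17179869184

Under H₀, X ~ Binomial(19, 1/4), and α = P(X ≥ 16).
Summing C(19,j)(1/4)^j(3/4)^{19−j} for j = 16,…,19 gives 1735/17179869184.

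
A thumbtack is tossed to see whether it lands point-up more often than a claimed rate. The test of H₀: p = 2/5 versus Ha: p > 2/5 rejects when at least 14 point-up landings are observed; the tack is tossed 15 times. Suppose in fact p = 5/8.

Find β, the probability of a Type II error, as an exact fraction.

17439598153791/17592186044416

Under the alternative p = 5/8, X ~ Binomial(15, 5/8); β is the probability the test does not reject, P(X < 14).
Summing C(15,j)·(5/8)^j·(3/8)^{15-j} for j = 0..13 gives 17439598153791/17592186044416.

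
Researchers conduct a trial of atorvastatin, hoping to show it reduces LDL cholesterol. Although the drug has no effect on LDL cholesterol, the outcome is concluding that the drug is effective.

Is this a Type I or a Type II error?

The null hypothesis here is that the drug has no effect on LDL cholesterol.
'Concluding that the drug is effective' corresponds to rejecting H₀.
H₀ was rejected but H₀ is true — a Type I error (false positive).

Type I error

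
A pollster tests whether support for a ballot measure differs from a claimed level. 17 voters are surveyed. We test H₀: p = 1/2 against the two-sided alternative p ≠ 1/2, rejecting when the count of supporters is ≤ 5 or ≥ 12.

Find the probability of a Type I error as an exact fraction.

4701/32768

α = P(Y ≤ 5 or Y ≥ 12 | p = 1/2), Y ~ Binomial(17, 1/2).
The two tails are symmetric, so α = 2·(1 + 17 + 136 + 680 + 2380 + 6188)/2^17 = 18804/131072 = 4701/32768.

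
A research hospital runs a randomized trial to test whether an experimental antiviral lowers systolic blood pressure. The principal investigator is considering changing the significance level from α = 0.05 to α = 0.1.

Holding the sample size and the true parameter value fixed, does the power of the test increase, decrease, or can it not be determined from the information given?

A larger α widens the rejection region, so when the alternative is true more outcomes lead to rejection — failing to reject becomes less likely.
Since power = 1 − β and β decreases, power increases.

It increases.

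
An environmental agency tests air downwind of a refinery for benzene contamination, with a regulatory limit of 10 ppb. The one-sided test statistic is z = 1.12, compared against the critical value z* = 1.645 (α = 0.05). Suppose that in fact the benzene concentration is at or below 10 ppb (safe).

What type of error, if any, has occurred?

No error — this is a correct decision.

The conventional null hypothesis is that the benzene concentration is at or below 10 ppb (safe).
Since z = 1.12 ≤ z* = 1.645, H₀ is not rejected.
H₀ is true (actually the benzene concentration is at or below 10 ppb (safe)).
The decision matches the true state — no error.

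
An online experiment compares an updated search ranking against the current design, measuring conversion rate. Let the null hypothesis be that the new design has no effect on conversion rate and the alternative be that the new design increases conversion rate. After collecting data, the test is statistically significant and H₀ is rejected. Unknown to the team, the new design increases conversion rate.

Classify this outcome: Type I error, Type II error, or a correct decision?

No error — this is a correct decision.

The test rejected a false H₀ — the decision matches the true state.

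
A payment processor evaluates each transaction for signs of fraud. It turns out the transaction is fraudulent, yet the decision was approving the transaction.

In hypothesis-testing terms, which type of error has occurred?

The null hypothesis here is that the transaction is legitimate.
'Approving the transaction' corresponds to failing to reject H₀.
H₀ was not rejected but H₀ is false — a Type II error (false negative).

Type II error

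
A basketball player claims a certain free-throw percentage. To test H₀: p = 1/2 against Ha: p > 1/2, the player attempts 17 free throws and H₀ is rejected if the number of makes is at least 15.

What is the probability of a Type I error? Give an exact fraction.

The Type I error probability is α = P(K ≥ 15) computed under H₀, where K ~ Binomial(17, 1/2).
That's C(17,15) + C(17,16) + C(17,17) over 2^17, i.e. (136 + 17 + 1)/131072 = 154/131072 = 77/65536.

77/65536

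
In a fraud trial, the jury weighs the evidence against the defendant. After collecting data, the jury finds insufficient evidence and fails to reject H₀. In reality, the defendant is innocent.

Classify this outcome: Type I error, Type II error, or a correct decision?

Neither — the decision is correct.

The conventional null hypothesis here is that the defendant is innocent.
The test retained a true H₀ — the decision matches the true state.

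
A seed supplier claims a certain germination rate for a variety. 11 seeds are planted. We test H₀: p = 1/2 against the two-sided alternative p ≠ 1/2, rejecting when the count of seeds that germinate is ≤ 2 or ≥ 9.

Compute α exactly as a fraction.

α = P(X ≤ 2 or X ≥ 9 | p = 1/2), X ~ Binomial(11, 1/2).
The two tails are symmetric, so α = 2·(1 + 11 + 55)/2^11 = 134/2048 = 67/1024.

67/1024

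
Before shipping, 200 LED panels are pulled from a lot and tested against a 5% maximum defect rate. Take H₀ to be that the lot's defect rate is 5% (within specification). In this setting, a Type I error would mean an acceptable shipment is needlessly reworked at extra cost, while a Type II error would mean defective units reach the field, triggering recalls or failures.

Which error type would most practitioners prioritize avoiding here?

The Type II consequence (defective units reach the field, triggering recalls or failures) is more severe than the Type I consequence (an acceptable shipment is needlessly reworked at extra cost).

Type II error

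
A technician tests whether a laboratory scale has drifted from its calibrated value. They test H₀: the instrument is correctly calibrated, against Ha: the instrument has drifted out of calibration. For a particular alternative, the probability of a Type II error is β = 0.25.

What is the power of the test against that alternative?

0.75

Power = 1 − β = 1 − 0.25 = 0.75.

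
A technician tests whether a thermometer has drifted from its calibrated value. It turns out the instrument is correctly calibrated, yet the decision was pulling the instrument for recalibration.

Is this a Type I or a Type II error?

The null hypothesis here is that the instrument is correctly calibrated.
'Pulling the instrument for recalibration' corresponds to rejecting H₀.
H₀ was rejected but H₀ is true — a Type I error (false positive).

Type I error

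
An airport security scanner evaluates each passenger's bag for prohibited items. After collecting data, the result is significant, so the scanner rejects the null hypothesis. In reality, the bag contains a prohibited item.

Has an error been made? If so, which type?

The conventional null hypothesis here is that the bag contains no prohibited items.
The test rejected a false H₀ — the decision matches the true state.

No error — this is a correct decision.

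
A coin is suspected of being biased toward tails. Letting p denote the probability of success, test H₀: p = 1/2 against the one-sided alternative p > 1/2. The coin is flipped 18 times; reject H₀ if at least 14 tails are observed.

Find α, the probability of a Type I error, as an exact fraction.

253/16384

Under H₀, X ~ Binomial(18, 1/2), and α = P(X ≥ 14).
Summing the upper tail: (3060 + 816 + 153 + 18 + 1) / 2^18 = 4048/262144 = 253/16384.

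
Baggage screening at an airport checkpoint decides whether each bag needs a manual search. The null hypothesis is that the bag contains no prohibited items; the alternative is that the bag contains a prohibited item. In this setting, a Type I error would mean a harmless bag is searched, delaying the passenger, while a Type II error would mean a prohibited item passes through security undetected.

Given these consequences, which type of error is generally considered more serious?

Type II error

The Type II consequence (a prohibited item passes through security undetected) is more severe than the Type I consequence (a harmless bag is searched, delaying the passenger).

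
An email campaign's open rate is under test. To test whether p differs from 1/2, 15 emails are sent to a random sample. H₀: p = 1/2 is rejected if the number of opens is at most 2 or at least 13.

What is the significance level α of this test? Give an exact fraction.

The significance level is the null-hypothesis probability of the rejection region {≤2} ∪ {≥13}.
The two tails are symmetric, so α = 2·(1 + 15 + 105)/2^15 = 242/32768 = 121/16384.

121/16384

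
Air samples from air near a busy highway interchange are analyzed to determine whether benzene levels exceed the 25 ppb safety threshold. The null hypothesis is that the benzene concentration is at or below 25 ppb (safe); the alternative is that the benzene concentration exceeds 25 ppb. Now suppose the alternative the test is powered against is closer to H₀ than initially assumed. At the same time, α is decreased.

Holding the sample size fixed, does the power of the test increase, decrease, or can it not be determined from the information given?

It decreases.

A smaller true effect puts the Ha sampling distribution closer to H₀, so more of it falls in the non-rejection region. A smaller α moves the rejection region further into the tail. With the alternative true, more outcomes now fall outside the rejection region, so failing to reject becomes more likely. Both changes push β in the same direction.
Since power = 1 − β and β increases, power decreases.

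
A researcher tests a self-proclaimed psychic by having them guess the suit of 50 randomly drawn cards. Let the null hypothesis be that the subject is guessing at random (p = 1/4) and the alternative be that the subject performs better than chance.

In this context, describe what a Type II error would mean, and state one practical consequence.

A Type II error is failing to reject H₀ when H₀ is false.
Here that means concluding there is no evidence of ability when actually the subject performs better than chance.

A Type II error would mean concluding that the subject is guessing at random (p = 1/4) (or at least failing to establish that the subject performs better than chance) when in fact the subject performs better than chance. Consequence: genuine ability (if it existed) would go unrecognized.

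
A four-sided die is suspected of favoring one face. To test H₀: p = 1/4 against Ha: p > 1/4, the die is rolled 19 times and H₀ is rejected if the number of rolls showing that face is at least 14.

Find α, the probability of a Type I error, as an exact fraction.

The Type I error probability is α = P(S ≥ 14) computed under H₀, where S ~ Binomial(19, 1/4).
P(S ≥ 14) = Σ_{j=14}^{19} C(19,j)·(1/4)^j·(3/4)^{19-j} = 395915/34359738368.

395915/34359738368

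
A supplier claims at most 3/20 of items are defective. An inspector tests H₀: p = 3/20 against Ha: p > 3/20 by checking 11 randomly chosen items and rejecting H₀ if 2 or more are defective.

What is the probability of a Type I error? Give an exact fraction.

2080006099551/4096000000000

The significance level is the probability, assuming p = 3/20, of seeing 2 or more defectives in 11 draws.
Via the complement, α = 1 − Σ_{j=0}^{1} C(11,j)(3/20)^j(17/20)^{11-j} = 2080006099551/4096000000000.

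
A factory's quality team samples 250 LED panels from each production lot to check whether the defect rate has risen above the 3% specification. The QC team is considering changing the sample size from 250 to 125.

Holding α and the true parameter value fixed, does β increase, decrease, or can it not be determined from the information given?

A smaller sample increases the standard error, so the sampling distributions under H₀ and Ha overlap more.

It increases.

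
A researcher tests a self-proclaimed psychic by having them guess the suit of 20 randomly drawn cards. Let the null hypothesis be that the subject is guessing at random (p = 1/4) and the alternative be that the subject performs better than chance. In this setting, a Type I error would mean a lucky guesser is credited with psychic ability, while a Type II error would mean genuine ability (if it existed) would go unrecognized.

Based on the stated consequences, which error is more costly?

The Type I consequence (a lucky guesser is credited with psychic ability) is more severe than the Type II consequence (genuine ability (if it existed) would go unrecognized).

Type I error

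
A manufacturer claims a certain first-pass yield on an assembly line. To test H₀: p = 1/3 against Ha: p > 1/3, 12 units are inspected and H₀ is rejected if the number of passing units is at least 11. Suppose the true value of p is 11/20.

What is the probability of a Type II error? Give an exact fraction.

A Type II error is failing to reject when Ha holds: with p = 11/20, β = P(X ≤ 10).
Equivalently, β = 1 − P(X ≥ 11) = 4062047911197291/4096000000000000.

4062047911197291/4096000000000000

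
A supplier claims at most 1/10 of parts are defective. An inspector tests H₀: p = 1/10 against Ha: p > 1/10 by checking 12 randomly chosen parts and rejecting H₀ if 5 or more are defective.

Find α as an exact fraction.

432934327/100000000000

The significance level is the probability, assuming p = 1/10, of seeing 5 or more defectives in 12 draws.
α = 1 − P(X ≤ 4) = 1 − 99567065673/100000000000 = 432934327/100000000000.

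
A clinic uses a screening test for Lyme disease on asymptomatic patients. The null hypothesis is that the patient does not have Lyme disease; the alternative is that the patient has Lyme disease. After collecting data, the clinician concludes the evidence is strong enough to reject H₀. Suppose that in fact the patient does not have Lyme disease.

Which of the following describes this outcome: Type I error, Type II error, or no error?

H₀ was rejected, but H₀ is actually true.
Rejecting a true null hypothesis is a Type I error (false positive).

Type I error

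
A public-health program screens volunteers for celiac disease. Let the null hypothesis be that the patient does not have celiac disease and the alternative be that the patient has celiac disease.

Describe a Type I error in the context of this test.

A Type I error would mean concluding that the patient has celiac disease when in fact the patient does not have celiac disease.

A Type I error is rejecting H₀ when H₀ is true.
Here that means flagging the patient as positive and ordering follow-up testing when actually the patient does not have celiac disease.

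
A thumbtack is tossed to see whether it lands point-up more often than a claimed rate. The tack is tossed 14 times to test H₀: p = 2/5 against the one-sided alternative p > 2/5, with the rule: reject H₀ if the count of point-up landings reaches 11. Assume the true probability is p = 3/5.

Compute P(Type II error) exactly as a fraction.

β = P(fail to reject H₀ | Ha true) = P(K ≤ 10 | p = 3/5), K ~ Binomial(14, 3/5).
Summing C(14,j)·(3/5)^j·(2/5)^{14-j} for j = 0..10 gives 5344795024/6103515625.

5344795024/6103515625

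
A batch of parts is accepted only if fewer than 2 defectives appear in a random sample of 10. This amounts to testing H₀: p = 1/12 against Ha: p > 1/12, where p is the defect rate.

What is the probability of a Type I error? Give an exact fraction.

4133487571/20639121408

Under H₀, S ~ Binomial(10, 1/12); the Type I error rate is P(S ≥ 2).
Computing the lower-tail complement: 1 − 16505633837/20639121408 = 4133487571/20639121408.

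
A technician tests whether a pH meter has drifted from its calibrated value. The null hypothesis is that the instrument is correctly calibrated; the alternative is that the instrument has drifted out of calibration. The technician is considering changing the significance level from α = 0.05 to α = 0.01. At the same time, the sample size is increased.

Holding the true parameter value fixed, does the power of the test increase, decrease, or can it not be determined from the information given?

The first change alone would make β increase; the second alone would make β decrease. Which effect dominates depends on the magnitudes, which are not given.
Since power = 1 − β, the effect on power is likewise indeterminate.

Cannot be determined from the information given.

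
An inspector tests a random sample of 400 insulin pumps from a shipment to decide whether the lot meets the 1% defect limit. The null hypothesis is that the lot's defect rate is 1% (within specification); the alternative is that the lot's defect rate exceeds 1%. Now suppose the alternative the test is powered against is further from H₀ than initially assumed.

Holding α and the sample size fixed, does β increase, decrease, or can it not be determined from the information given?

A larger true effect moves the Ha sampling distribution further from the H₀ critical value, making rejection more likely when Ha is true.

It decreases.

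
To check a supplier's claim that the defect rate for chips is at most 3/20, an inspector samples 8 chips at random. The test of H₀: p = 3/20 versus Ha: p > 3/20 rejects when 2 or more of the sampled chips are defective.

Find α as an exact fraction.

Under H₀, Y ~ Binomial(8, 3/20); the Type I error rate is P(Y ≥ 2).
Via the complement, α = 1 − Σ_{j=0}^{1} C(8,j)(3/20)^j(17/20)^{8-j} = 8776114407/25600000000.

8776114407/25600000000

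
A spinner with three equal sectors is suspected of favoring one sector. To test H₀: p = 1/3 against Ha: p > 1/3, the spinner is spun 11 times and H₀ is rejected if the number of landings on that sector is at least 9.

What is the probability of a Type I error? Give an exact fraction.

α = P(reject H₀ | H₀ true) = P(S ≥ 9 | p = 1/3), with S ~ Binomial(11, 1/3).
Summing C(11,j)(1/3)^j(2/3)^{11−j} for j = 9,…,11 gives 1/729.

1/729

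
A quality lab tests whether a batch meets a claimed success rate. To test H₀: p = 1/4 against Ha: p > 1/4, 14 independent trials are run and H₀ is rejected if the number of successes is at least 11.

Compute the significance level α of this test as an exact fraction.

Under H₀, Y ~ Binomial(14, 1/4), and α = P(Y ≥ 11).
Summing C(14,j)(1/4)^j(3/4)^{14−j} for j = 11,…,14 gives 5345/134217728.

5345/134217728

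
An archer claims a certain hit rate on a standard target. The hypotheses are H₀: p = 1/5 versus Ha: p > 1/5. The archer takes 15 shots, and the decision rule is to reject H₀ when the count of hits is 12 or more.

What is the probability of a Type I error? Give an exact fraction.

The Type I error probability is α = P(K ≥ 12) computed under H₀, where K ~ Binomial(15, 1/5).
P(K ≥ 12) = Σ_{j=12}^{15} C(15,j)·(1/5)^j·(4/5)^{15-j} = 30861/30517578125.

30861/30517578125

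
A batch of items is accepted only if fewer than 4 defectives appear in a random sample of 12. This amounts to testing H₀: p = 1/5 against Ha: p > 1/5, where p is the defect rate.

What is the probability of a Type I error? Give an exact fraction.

10030813/48828125

Under H₀, K ~ Binomial(12, 1/5); the Type I error rate is P(K ≥ 4).
Computing the lower-tail complement: 1 − 38797312/48828125 = 10030813/48828125.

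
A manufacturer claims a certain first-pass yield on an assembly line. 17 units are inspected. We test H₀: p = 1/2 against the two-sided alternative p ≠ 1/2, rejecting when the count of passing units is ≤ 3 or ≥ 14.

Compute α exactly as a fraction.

Under H₀, S ~ Binomial(17, 1/2); α is the probability of landing in either tail, P(S ≤ 3) + P(S ≥ 14).
By symmetry, α = 2·P(S ≤ 3) = 2·(1 + 17 + 136 + 680)/131072 = 1668/131072 = 417/32768.

417/32768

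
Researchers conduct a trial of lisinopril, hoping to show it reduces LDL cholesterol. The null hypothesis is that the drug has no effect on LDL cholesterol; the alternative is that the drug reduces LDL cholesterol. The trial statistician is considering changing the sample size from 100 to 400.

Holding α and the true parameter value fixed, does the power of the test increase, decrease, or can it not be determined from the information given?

A larger sample reduces the standard error, pulling the sampling distribution under Ha further from the non-rejection region.
Since power = 1 − β and β decreases, power increases.

It increases.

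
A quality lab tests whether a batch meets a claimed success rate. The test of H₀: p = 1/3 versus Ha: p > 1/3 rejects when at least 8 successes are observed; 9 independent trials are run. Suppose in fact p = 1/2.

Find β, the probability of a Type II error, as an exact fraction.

A Type II error is failing to reject when Ha holds: with p = 1/2, β = P(Y ≤ 7).
Summing C(9,j)·(1/2)^j·(1/2)^{9-j} for j = 0..7 gives 251/256.

251/256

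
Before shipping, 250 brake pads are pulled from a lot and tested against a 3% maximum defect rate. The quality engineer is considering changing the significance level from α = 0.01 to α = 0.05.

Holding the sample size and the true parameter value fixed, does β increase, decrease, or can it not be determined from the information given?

It decreases.

With a larger α the critical value moves toward the center, so more of the Ha sampling distribution lies in the rejection region.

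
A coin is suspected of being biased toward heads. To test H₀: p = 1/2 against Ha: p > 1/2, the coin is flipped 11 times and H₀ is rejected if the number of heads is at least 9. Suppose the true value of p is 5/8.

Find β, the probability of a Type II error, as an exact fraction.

A Type II error is failing to reject when Ha holds: with p = 5/8, β = P(X ≤ 8).
Summing C(11,j)·(5/8)^j·(3/8)^{11-j} for j = 0..8 gives 7252043967/8589934592.

7252043967/8589934592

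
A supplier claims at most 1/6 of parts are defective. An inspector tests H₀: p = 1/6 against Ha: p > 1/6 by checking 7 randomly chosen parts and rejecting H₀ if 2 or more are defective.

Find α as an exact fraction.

7703/23328

α = P(reject H₀ | H₀ true) = P(X ≥ 2 | p = 1/6), X ~ Binomial(7, 1/6).
α = 1 − P(X ≤ 1) = 1 − 15625/23328 = 7703/23328.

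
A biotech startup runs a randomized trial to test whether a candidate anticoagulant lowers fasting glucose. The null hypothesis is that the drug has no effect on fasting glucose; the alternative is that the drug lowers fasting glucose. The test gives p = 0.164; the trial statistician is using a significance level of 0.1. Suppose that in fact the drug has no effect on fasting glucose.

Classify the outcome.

Neither — the decision is correct.

Since p = 0.164 ≥ α = 0.1, H₀ is not rejected.
H₀ is true (actually the drug has no effect on fasting glucose).
The decision matches the true state — no error.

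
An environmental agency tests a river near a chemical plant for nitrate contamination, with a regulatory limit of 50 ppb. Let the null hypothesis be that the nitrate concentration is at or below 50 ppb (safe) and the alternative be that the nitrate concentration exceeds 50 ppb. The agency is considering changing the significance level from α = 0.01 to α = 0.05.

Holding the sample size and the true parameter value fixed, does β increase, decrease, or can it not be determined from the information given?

Relaxing α lowers the evidence threshold; under Ha, outcomes that previously fell short now trigger rejection.

It decreases.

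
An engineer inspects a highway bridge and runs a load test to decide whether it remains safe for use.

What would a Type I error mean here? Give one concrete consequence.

A Type I error would mean concluding that the structure is structurally deficient when in fact the structure meets the required load capacity (safe). Consequence: a sound structure is closed unnecessarily, at significant cost and disruption.

With the conventional null hypothesis that the structure meets the required load capacity (safe):
A Type I error is rejecting H₀ when H₀ is true.
Here that means closing the structure for repairs when actually the structure meets the required load capacity (safe).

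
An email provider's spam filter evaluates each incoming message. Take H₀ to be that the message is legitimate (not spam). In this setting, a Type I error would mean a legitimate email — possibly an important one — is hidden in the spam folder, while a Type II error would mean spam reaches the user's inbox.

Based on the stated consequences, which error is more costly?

The Type I consequence (a legitimate email — possibly an important one — is hidden in the spam folder) is more severe than the Type II consequence (spam reaches the user's inbox).

Type I error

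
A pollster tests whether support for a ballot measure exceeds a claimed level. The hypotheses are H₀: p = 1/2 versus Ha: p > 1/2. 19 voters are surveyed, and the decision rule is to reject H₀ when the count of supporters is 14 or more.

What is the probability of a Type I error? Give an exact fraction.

2083/65536

The Type I error probability is α = P(X ≥ 14) computed under H₀, where X ~ Binomial(19, 1/2).
Summing the upper tail: (11628 + 3876 + 969 + 171 + 19 + 1) / 2^19 = 16664/524288 = 2083/65536.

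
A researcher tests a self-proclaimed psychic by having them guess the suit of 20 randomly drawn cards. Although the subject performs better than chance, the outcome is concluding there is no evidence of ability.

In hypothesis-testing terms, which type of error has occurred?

Type II error

The null hypothesis here is that the subject is guessing at random (p = 1/4).
'Concluding there is no evidence of ability' corresponds to failing to reject H₀.
H₀ was not rejected but H₀ is false — a Type II error (false negative).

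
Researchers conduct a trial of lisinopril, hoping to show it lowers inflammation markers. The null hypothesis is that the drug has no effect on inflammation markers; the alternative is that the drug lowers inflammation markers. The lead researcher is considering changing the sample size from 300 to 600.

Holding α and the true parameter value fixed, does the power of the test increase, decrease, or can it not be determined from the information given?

More data shrinks sampling variability; the test statistic under Ha concentrates further from the null value, making rejection more likely.
Since power = 1 − β and β decreases, power increases.

It increases.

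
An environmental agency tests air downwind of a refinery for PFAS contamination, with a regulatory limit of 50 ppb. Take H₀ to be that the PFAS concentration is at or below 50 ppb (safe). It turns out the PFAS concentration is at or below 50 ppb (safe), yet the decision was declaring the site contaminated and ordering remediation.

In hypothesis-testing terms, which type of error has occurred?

Type I error

'Declaring the site contaminated and ordering remediation' corresponds to rejecting H₀.
H₀ was rejected but H₀ is true — a Type I error (false positive).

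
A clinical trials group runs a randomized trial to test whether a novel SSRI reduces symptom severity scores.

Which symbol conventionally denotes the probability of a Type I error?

P(Type I error) = P(reject H₀ | H₀ true) = α, the significance level.

α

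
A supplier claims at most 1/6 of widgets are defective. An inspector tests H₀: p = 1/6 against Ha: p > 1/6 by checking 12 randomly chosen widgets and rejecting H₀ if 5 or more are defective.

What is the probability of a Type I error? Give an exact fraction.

13187681/362797056

Under H₀, S ~ Binomial(12, 1/6); the Type I error rate is P(S ≥ 5).
Via the complement, α = 1 − Σ_{j=0}^{4} C(12,j)(1/6)^j(5/6)^{12-j} = 13187681/362797056.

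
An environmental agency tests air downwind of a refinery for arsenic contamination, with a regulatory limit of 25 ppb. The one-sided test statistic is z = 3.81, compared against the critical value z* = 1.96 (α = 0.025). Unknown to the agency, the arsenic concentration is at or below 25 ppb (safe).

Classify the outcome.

Type I error

The conventional null hypothesis is that the arsenic concentration is at or below 25 ppb (safe).
Since z = 3.81 > z* = 1.96, H₀ is rejected.
H₀ is true (actually the arsenic concentration is at or below 25 ppb (safe)).
Rejecting a true H₀ is a Type I error.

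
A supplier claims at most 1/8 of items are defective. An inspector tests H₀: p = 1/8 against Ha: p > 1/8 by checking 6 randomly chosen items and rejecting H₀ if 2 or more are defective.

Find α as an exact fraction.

α = P(reject H₀ | H₀ true) = P(X ≥ 2 | p = 1/8), X ~ Binomial(6, 1/8).
Via the complement, α = 1 − Σ_{j=0}^{1} C(6,j)(1/8)^j(7/8)^{6-j} = 43653/262144.

43653/262144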